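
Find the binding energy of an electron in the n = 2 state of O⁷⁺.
217.69 eV

The ionization energy is the energy needed to remove the electron completely (n → ∞).

For a hydrogen-like ion with Z = 8, E_n = -13.6057 Z² / n² eV.

At n = 2: E_2 = -13.6057 × 8² / 2² = -217.69120 eV
At n = ∞: E_∞ = 0 eV

Ionization energy = E_∞ - E_2 = 0 - (-217.69120) = 217.69120 eV
Ionization energy ≈ 217.69 eV

This is also called the binding energy of the electron in state n = 2.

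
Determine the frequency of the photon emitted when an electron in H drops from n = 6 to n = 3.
2.7415e+14 Hz

First, find the transition energy:
E_6 = -13.6057 / 6² = -0.3779361 eV
E_3 = -13.6057 / 3² = -1.5117444 eV
|ΔE| = |E_3 - E_6| = 1.1338083 eV

Convert to Joules: E = 1.1338083 eV × (1.602177 × 10⁻¹⁹ J/eV) = 1.816562e-19 J

Using E = hf:
f = E/h = 1.816562e-19 J / (6.62607 × 10⁻³⁴ J·s)
f = 2.7415e+14 Hz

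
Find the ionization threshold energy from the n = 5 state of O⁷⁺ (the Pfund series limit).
34.830592 eV

The series limit corresponds to the transition from n = ∞ to n = 5.
This is the highest energy (shortest wavelength) transition in the Pfund series.

E_∞ = 0 eV
E_5 = -13.6057 × 8² / 5² = -34.830592 eV

Energy at series limit:
ΔE = E_∞ - E_5 = 0 - (-34.830592) = 34.830592 eV

This energy equals the ionization energy from the n = 5 state of O⁷⁺.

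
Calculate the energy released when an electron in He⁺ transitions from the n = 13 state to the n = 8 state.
0.53 eV

The energy levels are E_n = -13.6057 Z² eV / n².

Energy at n = 13: E_13 = -13.6057 × 2² / 13² = -0.32203 eV
Energy at n = 8: E_8 = -13.6057 × 2² / 8² = -0.85036 eV

For emission (electron falling to lower state), the photon energy is:
E_photon = E_13 - E_8 = |-0.32203 - (-0.85036)|
E_photon = 0.53 eV

This energy is carried away by the emitted photon.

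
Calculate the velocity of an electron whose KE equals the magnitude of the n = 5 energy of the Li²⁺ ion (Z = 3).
1.31262e+06 m/s (or 0.438% of c)

The binding energy at n = 5 for Li²⁺ is:
E_5 = -13.6057 × 3²/5² = -4.89805200 eV
|E_5| = 4.89805200 eV

Convert to Joules:
KE = 4.89805200 eV × (1.602177 × 10⁻¹⁹ J/eV) = 7.8475463e-19 J

Using KE = ½mv²:
v = √(2·KE/m_e)
v = √(2 × 7.8475463e-19 J / 9.10938 × 10⁻³¹ kg)
v = 1.31262e+06 m/s

This is approximately 0.438% the speed of light.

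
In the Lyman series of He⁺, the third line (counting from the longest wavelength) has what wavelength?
24.30040 nm

The lines of a series are numbered from the longest wavelength (smallest ΔE) outward; the third line is the transition from n = n_f + 3 to n_f.
The Lyman series has all transitions ending at n_f = 1.

For He⁺ (Z = 2), the third line (γ-line) is the jump from n = 4 to n = 1:
E_4 = -13.6057 × 2² / 4² = -3.4014250 eV
E_1 = -13.6057 × 2² / 1² = -54.4228000 eV
ΔE = E_4 - E_1 = 51.0213750 eV

λ = hc/E = 1239.84 eV·nm / 51.0213750 eV
λ = 24.30040 nm

This is the γ-line of the Lyman series in He⁺.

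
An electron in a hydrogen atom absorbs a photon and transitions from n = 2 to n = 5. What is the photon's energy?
2.85720 eV

The energy levels of a hydrogen-like atom are E_n = -13.6057 eV / n².

Energy at n = 2: E_2 = -13.6057 / 2² = -3.40142500 eV
Energy at n = 5: E_5 = -13.6057 / 5² = -0.54422800 eV

The excitation energy is the difference:
ΔE = E_5 - E_2
ΔE = -0.54422800 - (-3.40142500)
ΔE = 2.85720 eV

Since this is positive, energy must be absorbed (photon absorption).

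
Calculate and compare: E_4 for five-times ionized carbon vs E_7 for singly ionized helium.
C⁵⁺ at n = 4 (E = -30.61 eV)

Using E_n = -13.6057 Z² / n² eV:

C⁵⁺ (Z = 6) at n = 4:
E = -13.6057 × 6² / 4² = -13.6057 × 36 / 16 = -30.61283 eV

He⁺ (Z = 2) at n = 7:
E = -13.6057 × 2² / 7² = -13.6057 × 4 / 49 = -1.11067 eV

Since -30.61283 eV < -1.11067 eV,
C⁵⁺ at n = 4 is more tightly bound (requires more energy to ionize).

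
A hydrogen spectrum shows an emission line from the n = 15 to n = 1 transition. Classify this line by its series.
Lyman series

The spectral series in hydrogen are named based on the final (lower) energy level:
- Lyman series: n_final = 1 (ultraviolet)
- Balmer series: n_final = 2 (visible/near-UV)
- Paschen series: n_final = 3 (infrared)
- Brackett series: n_final = 4 (infrared)
- Pfund series: n_final = 5 (far infrared)

Since this transition ends at n = 1, it belongs to the Lyman series.

For reference, this 15 → 1 line has photon energy
ΔE = 13.6057 eV × (1/1² - 1/15²) = 13.5452 eV,
corresponding to wavelength λ = hc/ΔE = 1239.84 eV·nm / 13.5452 eV = 91.53 nm in the ultraviolet region.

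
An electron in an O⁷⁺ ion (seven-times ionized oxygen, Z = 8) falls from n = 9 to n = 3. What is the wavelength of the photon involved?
14.4165 nm

First, find the transition energy using E_n = -13.6057 Z² / n² eV:
E_9 = -13.6057 × 8² / 9² = -10.750183 eV
E_3 = -13.6057 × 8² / 3² = -96.751644 eV

Photon energy: |ΔE| = |E_3 - E_9| = 86.001461 eV

Convert to wavelength using E = hc/λ with hc = 1239.84 eV·nm:
λ = hc/E = 1239.84 eV·nm / 86.001461 eV
λ = 14.4165 nm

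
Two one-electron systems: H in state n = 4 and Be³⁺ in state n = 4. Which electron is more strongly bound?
Be³⁺ at n = 4 (E = -13.606 eV)

Using E_n = -13.6057 Z² / n² eV:

H (Z = 1) at n = 4:
E = -13.6057 × 1² / 4² = -13.6057 × 1 / 16 = -0.850356 eV

Be³⁺ (Z = 4) at n = 4:
E = -13.6057 × 4² / 4² = -13.6057 × 16 / 16 = -13.605700 eV

Since -13.605700 eV < -0.850356 eV,
Be³⁺ at n = 4 is more tightly bound (requires more energy to ionize).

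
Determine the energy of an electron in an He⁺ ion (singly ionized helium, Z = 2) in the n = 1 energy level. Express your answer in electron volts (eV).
-54.42280 eV

The energy levels of a hydrogen-like atom are given by:
E_n = -13.6057 Z² / n² eV  (with Z = 2 for He⁺)

For n = 1:
E_1 = -13.6057 × 2² / 1²
E_1 = -13.6057 × 4 / 1
E_1 = -54.42280 eV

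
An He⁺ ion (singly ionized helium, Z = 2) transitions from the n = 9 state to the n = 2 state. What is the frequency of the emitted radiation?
3.1274e+15 Hz

First, find the transition energy:
E_9 = -13.6057 × 2² / 9² = -0.671886 eV
E_2 = -13.6057 × 2² / 2² = -13.605700 eV
|ΔE| = |E_2 - E_9| = 12.933814 eV

Convert to Joules: E = 12.933814 eV × (1.602177 × 10⁻¹⁹ J/eV) = 2.072226e-18 J

Using E = hf:
f = E/h = 2.072226e-18 J / (6.62607 × 10⁻³⁴ J·s)
f = 3.1274e+15 Hz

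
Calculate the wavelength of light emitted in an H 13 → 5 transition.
2673.68 nm

First, find the transition energy using E_n = -13.6057 / n² eV:
E_13 = -13.6057 / 13² = -0.08050710 eV
E_5 = -13.6057 / 5² = -0.54422800 eV

Photon energy: |ΔE| = |E_5 - E_13| = 0.46372090 eV

Convert to wavelength using E = hc/λ with hc = 1239.84 eV·nm:
λ = hc/E = 1239.84 eV·nm / 0.46372090 eV
λ = 2673.68 nm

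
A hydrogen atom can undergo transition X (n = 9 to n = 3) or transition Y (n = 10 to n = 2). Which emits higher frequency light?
10 → 2

Calculate the energy for each transition:

Transition 9 → 3:
ΔE₁ = |E_3 - E_9| = |-13.6057/3² - (-13.6057/9²)|
ΔE₁ = |-1.5117444444 - (-0.1679716049)| = 1.3437728 eV

Transition 10 → 2:
ΔE₂ = |E_2 - E_10| = |-13.6057/2² - (-13.6057/10²)|
ΔE₂ = |-3.4014250000 - (-0.1360570000)| = 3.2653680 eV

Since 3.2653680 eV > 1.3437728 eV, the transition 10 → 2 emits the more energetic photon.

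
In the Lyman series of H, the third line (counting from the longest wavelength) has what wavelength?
97.20161 nm

The lines of a series are numbered from the longest wavelength (smallest ΔE) outward; the third line is the transition from n = n_f + 3 to n_f.
The Lyman series has all transitions ending at n_f = 1.

For H, the third line (γ-line) is the jump from n = 4 to n = 1:
E_4 = -13.6057 / 4² = -0.8503563 eV
E_1 = -13.6057 / 1² = -13.6057000 eV
ΔE = E_4 - E_1 = 12.7553437 eV

λ = hc/E = 1239.84 eV·nm / 12.7553437 eV
λ = 97.20161 nm

This is the γ-line of the Lyman series in H.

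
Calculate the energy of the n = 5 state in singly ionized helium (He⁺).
-2.18 eV

For hydrogen-like ions, the energy levels scale with Z²:
E_n = -13.6057 Z² / n² eV

For He⁺ (Z = 2) at n = 5:
E_5 = -13.6057 × 2² / 5²
E_5 = -13.6057 × 4 / 25
E_5 = -54.4228 / 25
E_5 = -2.18 eV

The energy is 4 times more negative than hydrogen at the same n due to the stronger nuclear charge.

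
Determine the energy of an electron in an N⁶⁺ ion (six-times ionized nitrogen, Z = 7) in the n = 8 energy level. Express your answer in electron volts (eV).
-10.42 eV

The energy levels of a hydrogen-like atom are given by:
E_n = -13.6057 Z² / n² eV  (with Z = 7 for N⁶⁺)

For n = 8:
E_8 = -13.6057 × 7² / 8²
E_8 = -13.6057 × 49 / 64
E_8 = -10.42 eV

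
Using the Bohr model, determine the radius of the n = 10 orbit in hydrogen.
5.2918 nm (or 52.9177 Å)

The Bohr radius formula is:
r_n = n² a₀ / Z

where a₀ = 0.0529177 nm is the Bohr radius.

For H (Z = 1) at n = 10:
r_10 = 10² × 0.0529177 nm / 1
r_10 = 100 × 0.0529177 nm / 1
r_10 = 5.29177 nm / 1
r_10 = 5.2918 nm

The electron orbits at approximately 5.2918 nm from the nucleus.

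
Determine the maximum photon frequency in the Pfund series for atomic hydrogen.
1.31594e+14 Hz

The series limit corresponds to the transition from n = ∞ to n = 5.
This is the highest energy (shortest wavelength) transition in the Pfund series.

E_∞ = 0 eV
E_5 = -13.6057 / 5² = -0.544228000 eV

Energy at series limit:
ΔE = E_∞ - E_5 = 0 - (-0.544228000) = 0.544228000 eV
E = 0.544228000 eV × (1.602177 × 10⁻¹⁹ J/eV) = 8.7194958e-20 J
f = E/h = 8.7194958e-20 J / (6.62607 × 10⁻³⁴ J·s) = 1.31594e+14 Hz

This energy equals the ionization energy from the n = 5 state of hydrogen.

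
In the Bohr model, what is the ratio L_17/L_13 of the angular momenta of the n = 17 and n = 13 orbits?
1.31

In the Bohr model, L_n = nℏ, so the ratio is purely the ratio of quantum numbers:

L_17/L_13 = 17ℏ / 13ℏ = 17/13 = 1.31

The angular momentum scales linearly with n.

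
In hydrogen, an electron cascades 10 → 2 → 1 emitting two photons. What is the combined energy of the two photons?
13.46964 eV

The energy levels of hydrogen are E_n = -13.6057 / n² eV.

First transition (10 → 2):
ΔE₁ = |E_2 - E_10|
ΔE₁ = |-3.40142500000 - (-0.13605700000)| = 3.26536800 eV

Second transition (2 → 1):
ΔE₂ = |E_1 - E_2|
ΔE₂ = |-13.60570000000 - (-3.40142500000)| = 10.20427500 eV

Total energy released:
E_total = ΔE₁ + ΔE₂ = 3.26536800 + 10.20427500 = 13.46964 eV

Note: This equals the direct transition 10 → 1: 13.46964 eV ✓
Energy is conserved regardless of the path taken.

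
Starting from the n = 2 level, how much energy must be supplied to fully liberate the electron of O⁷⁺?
217.691 eV

The ionization energy is the energy needed to remove the electron completely (n → ∞).

For a hydrogen-like ion with Z = 8, E_n = -13.6057 Z² / n² eV.

At n = 2: E_2 = -13.6057 × 8² / 2² = -217.691200 eV
At n = ∞: E_∞ = 0 eV

Ionization energy = E_∞ - E_2 = 0 - (-217.691200) = 217.691200 eV
Ionization energy ≈ 217.691 eV

This is also called the binding energy of the electron in state n = 2.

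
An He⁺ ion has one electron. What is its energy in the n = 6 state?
-1.51 eV

For hydrogen-like ions, the energy levels scale with Z²:
E_n = -13.6057 Z² / n² eV

For He⁺ (Z = 2) at n = 6:
E_6 = -13.6057 × 2² / 6²
E_6 = -13.6057 × 4 / 36
E_6 = -54.4228 / 36
E_6 = -1.51 eV

The energy is 4 times more negative than hydrogen at the same n due to the stronger nuclear charge.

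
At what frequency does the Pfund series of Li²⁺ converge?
1.18e+15 Hz

The series limit corresponds to the transition from n = ∞ to n = 5.
This is the highest energy (shortest wavelength) transition in the Pfund series.

E_∞ = 0 eV
E_5 = -13.6057 × 3² / 5² = -4.898052 eV

Energy at series limit:
ΔE = E_∞ - E_5 = 0 - (-4.898052) = 4.898052 eV
E = 4.898052 eV × (1.602177 × 10⁻¹⁹ J/eV) = 7.8475e-19 J
f = E/h = 7.8475e-19 J / (6.62607 × 10⁻³⁴ J·s) = 1.18e+15 Hz

This energy equals the ionization energy from the n = 5 state of Li²⁺.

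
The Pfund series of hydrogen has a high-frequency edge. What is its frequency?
1.316e+14 Hz

The series limit corresponds to the transition from n = ∞ to n = 5.
This is the highest energy (shortest wavelength) transition in the Pfund series.

E_∞ = 0 eV
E_5 = -13.6057 / 5² = -0.5442280 eV

Energy at series limit:
ΔE = E_∞ - E_5 = 0 - (-0.5442280) = 0.5442280 eV
E = 0.5442280 eV × (1.602177 × 10⁻¹⁹ J/eV) = 8.71950e-20 J
f = E/h = 8.71950e-20 J / (6.62607 × 10⁻³⁴ J·s) = 1.316e+14 Hz

This energy equals the ionization energy from the n = 5 state of hydrogen.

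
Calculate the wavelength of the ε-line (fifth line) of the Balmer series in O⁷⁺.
6.2017 nm

The lines of a series are numbered from the longest wavelength (smallest ΔE) outward; the fifth line is the transition from n = n_f + 5 to n_f.
The Balmer series has all transitions ending at n_f = 2.

For O⁷⁺ (Z = 8), the fifth line (ε-line) is the jump from n = 7 to n = 2:
E_7 = -13.6057 × 8² / 7² = -17.770710 eV
E_2 = -13.6057 × 8² / 2² = -217.691200 eV
ΔE = E_7 - E_2 = 199.920490 eV

λ = hc/E = 1239.84 eV·nm / 199.920490 eV
λ = 6.2017 nm

This is the ε-line of the Balmer series in O⁷⁺.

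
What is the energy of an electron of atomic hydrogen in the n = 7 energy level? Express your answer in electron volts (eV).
-0.27767 eV

The energy levels of a hydrogen-like atom are given by:
E_n = -13.6057 eV / n²

For n = 7:
E_7 = -13.6057 eV / 7²
E_7 = -13.6057 eV / 49
E_7 = -0.27767 eV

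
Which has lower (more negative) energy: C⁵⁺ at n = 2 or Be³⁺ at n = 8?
C⁵⁺ at n = 2 (E = -122.45130 eV)

Using E_n = -13.6057 Z² / n² eV:

C⁵⁺ (Z = 6) at n = 2:
E = -13.6057 × 6² / 2² = -13.6057 × 36 / 4 = -122.45130000 eV

Be³⁺ (Z = 4) at n = 8:
E = -13.6057 × 4² / 8² = -13.6057 × 16 / 64 = -3.40142500 eV

Since -122.45130000 eV < -3.40142500 eV,
C⁵⁺ at n = 2 is more tightly bound (requires more energy to ionize).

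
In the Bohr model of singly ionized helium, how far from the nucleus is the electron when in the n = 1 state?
0.0265 nm (or 0.2646 Å)

The Bohr radius formula is:
r_n = n² a₀ / Z

where a₀ = 0.0529177 nm is the Bohr radius.

For He⁺ (Z = 2) at n = 1:
r_1 = 1² × 0.0529177 nm / 2
r_1 = 1 × 0.0529177 nm / 2
r_1 = 0.05292 nm / 2
r_1 = 0.0265 nm

The electron orbits at approximately 0.0265 nm from the nucleus.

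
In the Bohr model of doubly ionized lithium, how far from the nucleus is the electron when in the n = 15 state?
3.968829 nm (or 39.688291 Å)

The Bohr radius formula is:
r_n = n² a₀ / Z

where a₀ = 0.052917721 nm is the Bohr radius.

For Li²⁺ (Z = 3) at n = 15:
r_15 = 15² × 0.052917721 nm / 3
r_15 = 225 × 0.052917721 nm / 3
r_15 = 11.9064872 nm / 3
r_15 = 3.968829 nm

The electron orbits at approximately 3.968829 nm from the nucleus.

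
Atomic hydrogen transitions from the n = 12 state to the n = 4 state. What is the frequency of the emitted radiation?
1.82769e+14 Hz

First, find the transition energy:
E_12 = -13.6057 / 12² = -0.094484028 eV
E_4 = -13.6057 / 4² = -0.850356250 eV
|ΔE| = |E_4 - E_12| = 0.755872222 eV

Convert to Joules: E = 0.755872222 eV × (1.602177 × 10⁻¹⁹ J/eV) = 1.2110411e-19 J

Using E = hf:
f = E/h = 1.2110411e-19 J / (6.62607 × 10⁻³⁴ J·s)
f = 1.82769e+14 Hz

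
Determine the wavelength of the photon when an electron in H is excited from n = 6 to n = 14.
4018.67923 nm

First, find the transition energy using E_n = -13.6057 / n² eV:
E_6 = -13.6057 / 6² = -0.37793611111 eV
E_14 = -13.6057 / 14² = -0.06941683673 eV

Photon energy: |ΔE| = |E_14 - E_6| = 0.30851927438 eV

Convert to wavelength using E = hc/λ with hc = 1239.84 eV·nm:
λ = hc/E = 1239.84 eV·nm / 0.30851927438 eV
λ = 4018.67923 nm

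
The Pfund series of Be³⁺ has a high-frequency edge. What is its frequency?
2.106e+15 Hz

The series limit corresponds to the transition from n = ∞ to n = 5.
This is the highest energy (shortest wavelength) transition in the Pfund series.

E_∞ = 0 eV
E_5 = -13.6057 × 4² / 5² = -8.7076480 eV

Energy at series limit:
ΔE = E_∞ - E_5 = 0 - (-8.7076480) = 8.7076480 eV
E = 8.7076480 eV × (1.602177 × 10⁻¹⁹ J/eV) = 1.39512e-18 J
f = E/h = 1.39512e-18 J / (6.62607 × 10⁻³⁴ J·s) = 2.106e+15 Hz

This energy equals the ionization energy from the n = 5 state of Be³⁺.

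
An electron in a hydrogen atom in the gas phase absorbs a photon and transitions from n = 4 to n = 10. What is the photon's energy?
0.71 eV

The energy levels of a hydrogen-like atom are E_n = -13.6057 eV / n².

Energy at n = 4: E_4 = -13.6057 / 4² = -0.85036 eV
Energy at n = 10: E_10 = -13.6057 / 10² = -0.13606 eV

The excitation energy is the difference:
ΔE = E_10 - E_4
ΔE = -0.13606 - (-0.85036)
ΔE = 0.71 eV

Since this is positive, energy must be absorbed (photon absorption).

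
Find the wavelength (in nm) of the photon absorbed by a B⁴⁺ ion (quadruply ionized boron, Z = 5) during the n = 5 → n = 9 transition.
131.807992 nm

First, find the transition energy using E_n = -13.6057 Z² / n² eV:
E_5 = -13.6057 × 5² / 5² = -13.6057000000 eV
E_9 = -13.6057 × 5² / 9² = -4.1992901235 eV

Photon energy: |ΔE| = |E_9 - E_5| = 9.4064098765 eV

Convert to wavelength using E = hc/λ with hc = 1239.84 eV·nm:
λ = hc/E = 1239.84 eV·nm / 9.4064098765 eV
λ = 131.807992 nm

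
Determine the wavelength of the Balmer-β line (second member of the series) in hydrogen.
486.008070 nm

The lines of a series are numbered from the longest wavelength (smallest ΔE) outward; the second line is the transition from n = n_f + 2 to n_f.
The Balmer series has all transitions ending at n_f = 2.

For H, the second line (β-line) is the jump from n = 4 to n = 2:
E_4 = -13.6057 / 4² = -0.8503562500 eV
E_2 = -13.6057 / 2² = -3.4014250000 eV
ΔE = E_4 - E_2 = 2.5510687500 eV

λ = hc/E = 1239.84 eV·nm / 2.5510687500 eV
λ = 486.008070 nm

This is the β-line of the Balmer series in H.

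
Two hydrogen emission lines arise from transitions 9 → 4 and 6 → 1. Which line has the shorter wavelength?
6 → 1

Calculate the energy for each transition:

Transition 9 → 4:
ΔE₁ = |E_4 - E_9| = |-13.6057/4² - (-13.6057/9²)|
ΔE₁ = |-0.85035625 - (-0.16797160)| = 0.68238 eV

Transition 6 → 1:
ΔE₂ = |E_1 - E_6| = |-13.6057/1² - (-13.6057/6²)|
ΔE₂ = |-13.60570000 - (-0.37793611)| = 13.22776 eV

Since 13.22776 eV > 0.68238 eV, the transition 6 → 1 emits the more energetic photon.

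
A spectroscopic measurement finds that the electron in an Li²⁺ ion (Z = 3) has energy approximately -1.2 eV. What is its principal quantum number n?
n = 10

The exact energy levels follow E_n = -13.6057 Z² / n² eV with Z = 3.

The measured value (-1.2 eV) is reported to only 2 significant figures, so we must test candidate n values and see which one matches to that precision.

Candidate energies:
  n = 8:  E = -13.6057 × 3² / 8² = -1.913302 eV
  n = 9:  E = -13.6057 × 3² / 9² = -1.511744 eV
  n = 10:  E = -13.6057 × 3² / 10² = -1.224513 eV  ← matches
  n = 11:  E = -13.6057 × 3² / 11² = -1.011994 eV
  n = 12:  E = -13.6057 × 3² / 12² = -0.850356 eV

Checking against the measurement of -1.2 eV (2 sig figs), only n = 10 agrees:
E_10 = -1.224513 eV, which rounds to -1.2 eV ✓

Therefore n = 10.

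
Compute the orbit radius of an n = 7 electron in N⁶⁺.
0.3704 nm (or 3.7042 Å)

The Bohr radius formula is:
r_n = n² a₀ / Z

where a₀ = 0.0529177 nm is the Bohr radius.

For N⁶⁺ (Z = 7) at n = 7:
r_7 = 7² × 0.0529177 nm / 7
r_7 = 49 × 0.0529177 nm / 7
r_7 = 2.59297 nm / 7
r_7 = 0.3704 nm

The electron orbits at approximately 0.3704 nm from the nucleus.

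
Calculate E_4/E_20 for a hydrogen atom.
25.0000

Using E_n = -13.6057 Z² / n² eV with Z = 1:

E_4 = -13.6057 / 4² = -13.6057 / 16 = -0.8503562500 eV
E_20 = -13.6057 / 20² = -13.6057 / 400 = -0.0340142500 eV

The ratio is:
E_4/E_20 = (-0.8503562500) / (-0.0340142500)
E_4/E_20 = (-13.6057/16) / (-13.6057/400)
E_4/E_20 = 400/16
E_4/E_20 = 25.0000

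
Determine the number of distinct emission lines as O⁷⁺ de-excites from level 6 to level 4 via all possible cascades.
3

The electron can occupy levels n = 4, 5, ..., 6 during de-excitation — that is m = 6 - 4 + 1 = 3 distinct levels.

The number of distinct spectral lines equals the number of ways to choose 2 of these m levels (each pair gives one possible emission transition):

Number of lines = m(m-1)/2 = 3×2/2 = 3

These correspond to all possible transitions between the 3 levels:
6 → 5, 6 → 4, 5 → 4

Each transition produces a photon with a unique energy (and thus wavelength). This count does not depend on Z.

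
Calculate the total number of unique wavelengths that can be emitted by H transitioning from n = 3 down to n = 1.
3

The electron can occupy levels n = 1, 2, ..., 3 during de-excitation — that is m = 3 - 1 + 1 = 3 distinct levels.

The number of distinct spectral lines equals the number of ways to choose 2 of these m levels (each pair gives one possible emission transition):

Number of lines = m(m-1)/2 = 3×2/2 = 3

These correspond to all possible transitions between the 3 levels:
3 → 2, 3 → 1, 2 → 1

Each transition produces a photon with a unique energy (and thus wavelength). This count does not depend on Z.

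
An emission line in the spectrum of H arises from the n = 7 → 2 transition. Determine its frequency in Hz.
7.5532e+14 Hz

First, find the transition energy:
E_7 = -13.6057 / 7² = -0.27766735 eV
E_2 = -13.6057 / 2² = -3.40142500 eV
|ΔE| = |E_2 - E_7| = 3.12375765 eV

Convert to Joules: E = 3.12375765 eV × (1.602177 × 10⁻¹⁹ J/eV) = 5.004813e-19 J

Using E = hf:
f = E/h = 5.004813e-19 J / (6.62607 × 10⁻³⁴ J·s)
f = 7.5532e+14 Hz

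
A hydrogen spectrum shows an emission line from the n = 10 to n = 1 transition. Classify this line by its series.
Lyman series

The spectral series in hydrogen are named based on the final (lower) energy level:
- Lyman series: n_final = 1 (ultraviolet)
- Balmer series: n_final = 2 (visible/near-UV)
- Paschen series: n_final = 3 (infrared)
- Brackett series: n_final = 4 (infrared)
- Pfund series: n_final = 5 (far infrared)

Since this transition ends at n = 1, it belongs to the Lyman series.

For reference, this 10 → 1 line has photon energy
ΔE = 13.6057 eV × (1/1² - 1/10²) = 13.469643 eV,
corresponding to wavelength λ = hc/ΔE = 1239.84 eV·nm / 13.469643 eV = 92.0470 nm in the ultraviolet region.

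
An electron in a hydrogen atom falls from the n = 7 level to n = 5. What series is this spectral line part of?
Pfund series

The spectral series in hydrogen are named based on the final (lower) energy level:
- Lyman series: n_final = 1 (ultraviolet)
- Balmer series: n_final = 2 (visible/near-UV)
- Paschen series: n_final = 3 (infrared)
- Brackett series: n_final = 4 (infrared)
- Pfund series: n_final = 5 (far infrared)

Since this transition ends at n = 5, it belongs to the Pfund series.

For reference, this 7 → 5 line has photon energy
ΔE = 13.6057 eV × (1/5² - 1/7²) = 0.26656065 eV,
corresponding to wavelength λ = hc/ΔE = 1239.84 eV·nm / 0.26656065 eV = 4651.25 nm in the far infrared region.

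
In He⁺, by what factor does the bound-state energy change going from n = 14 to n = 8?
3.0625

Using E_n = -13.6057 Z² / n² eV with Z = 2:

E_8 = -13.6057 × 2² / 8² = -54.4228 / 64 = -0.85035625 eV
E_14 = -13.6057 × 2² / 14² = -54.4228 / 196 = -0.27766735 eV

The ratio is:
E_8/E_14 = (-0.85035625) / (-0.27766735)
E_8/E_14 = (-54.4228/64) / (-54.4228/196)
E_8/E_14 = 196/64
E_8/E_14 = 3.0625
(Note: the Z² factors cancel in the ratio.)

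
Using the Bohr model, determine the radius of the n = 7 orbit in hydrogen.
2.59297 nm (or 25.92968 Å)

The Bohr radius formula is:
r_n = n² a₀ / Z

where a₀ = 0.05291772 nm is the Bohr radius.

For H (Z = 1) at n = 7:
r_7 = 7² × 0.05291772 nm / 1
r_7 = 49 × 0.05291772 nm / 1
r_7 = 2.592968 nm / 1
r_7 = 2.59297 nm

The electron orbits at approximately 2.59297 nm from the nucleus.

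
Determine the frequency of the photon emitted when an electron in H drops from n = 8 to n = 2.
7.71057e+14 Hz

First, find the transition energy:
E_8 = -13.6057 / 8² = -0.21258906 eV
E_2 = -13.6057 / 2² = -3.40142500 eV
|ΔE| = |E_2 - E_8| = 3.18883594 eV

Convert to Joules: E = 3.18883594 eV × (1.602177 × 10⁻¹⁹ J/eV) = 5.1090796e-19 J

Using E = hf:
f = E/h = 5.1090796e-19 J / (6.62607 × 10⁻³⁴ J·s)
f = 7.71057e+14 Hz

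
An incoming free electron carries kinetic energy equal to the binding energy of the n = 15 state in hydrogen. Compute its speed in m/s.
1.4585e+05 m/s (or 0.04865% of c)

The binding energy at n = 15 for hydrogen is:
E_15 = -13.6057/15² = -0.060469778 eV
|E_15| = 0.060469778 eV

Convert to Joules:
KE = 0.060469778 eV × (1.602177 × 10⁻¹⁹ J/eV) = 9.688329e-21 J

Using KE = ½mv²:
v = √(2·KE/m_e)
v = √(2 × 9.688329e-21 J / 9.10938 × 10⁻³¹ kg)
v = 1.4585e+05 m/s

This is approximately 0.04865% the speed of light.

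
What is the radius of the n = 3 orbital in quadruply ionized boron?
0.0953 nm (or 0.9525 Å)

The Bohr radius formula is:
r_n = n² a₀ / Z

where a₀ = 0.0529177 nm is the Bohr radius.

For B⁴⁺ (Z = 5) at n = 3:
r_3 = 3² × 0.0529177 nm / 5
r_3 = 9 × 0.0529177 nm / 5
r_3 = 0.47626 nm / 5
r_3 = 0.0953 nm

The electron orbits at approximately 0.0953 nm from the nucleus.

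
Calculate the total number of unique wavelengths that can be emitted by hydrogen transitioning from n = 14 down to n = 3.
66

The electron can occupy levels n = 3, 4, ..., 14 during de-excitation — that is m = 14 - 3 + 1 = 12 distinct levels.

The number of distinct spectral lines equals the number of ways to choose 2 of these m levels (each pair gives one possible emission transition):

Number of lines = m(m-1)/2 = 12×11/2 = 66

These correspond to all possible transitions between the 12 levels:
14 → 13, 14 → 12, 14 → 11, 14 → 10, 14 → 9, 14 → 8, 14 → 7, 14 → 6...

Each transition produces a photon with a unique energy (and thus wavelength). This count does not depend on Z.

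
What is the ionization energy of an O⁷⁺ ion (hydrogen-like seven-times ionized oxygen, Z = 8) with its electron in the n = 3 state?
96.75164 eV

The ionization energy is the energy needed to remove the electron completely (n → ∞).

For a hydrogen-like ion with Z = 8, E_n = -13.6057 Z² / n² eV.

At n = 3: E_3 = -13.6057 × 8² / 3² = -96.75164444 eV
At n = ∞: E_∞ = 0 eV

Ionization energy = E_∞ - E_3 = 0 - (-96.75164444) = 96.75164444 eV
Ionization energy ≈ 96.75164 eV

This is also called the binding energy of the electron in state n = 3.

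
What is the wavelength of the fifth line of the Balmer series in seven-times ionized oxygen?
6.201665 nm

The lines of a series are numbered from the longest wavelength (smallest ΔE) outward; the fifth line is the transition from n = n_f + 5 to n_f.
The Balmer series has all transitions ending at n_f = 2.

For O⁷⁺ (Z = 8), the fifth line (ε-line) is the jump from n = 7 to n = 2:
E_7 = -13.6057 × 8² / 7² = -17.77071020 eV
E_2 = -13.6057 × 8² / 2² = -217.69120000 eV
ΔE = E_7 - E_2 = 199.92048980 eV

λ = hc/E = 1239.84 eV·nm / 199.92048980 eV
λ = 6.201665 nm

This is the ε-line of the Balmer series in O⁷⁺.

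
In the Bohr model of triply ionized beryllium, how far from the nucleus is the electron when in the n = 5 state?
0.3307 nm (or 3.3074 Å)

The Bohr radius formula is:
r_n = n² a₀ / Z

where a₀ = 0.0529177 nm is the Bohr radius.

For Be³⁺ (Z = 4) at n = 5:
r_5 = 5² × 0.0529177 nm / 4
r_5 = 25 × 0.0529177 nm / 4
r_5 = 1.32294 nm / 4
r_5 = 0.3307 nm

The electron orbits at approximately 0.3307 nm from the nucleus.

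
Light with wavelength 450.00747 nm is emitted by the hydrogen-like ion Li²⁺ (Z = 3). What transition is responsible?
n = 5 → n = 4

First, find the photon energy from the wavelength (hc = 1239.84 eV·nm):
E = hc/λ = 1239.84 eV·nm / 450.00747 nm = 2.7551543 eV

The energy levels of Li²⁺ satisfy E_n = -13.6057 × 3² / n² eV, so an emission n_i → n_f releases
ΔE = 13.6057 × 3² × (1/n_f² − 1/n_i²) eV.

Setting ΔE equal to the photon energy:
1/n_f² − 1/n_i² = 2.7551543 / (13.6057 × 3²) = 0.022500000

Since 1/n_i² must be positive, we need 1/n_f² > 0.022500000, i.e. n_f ≤ 6. For each allowed n_f, solve n_i = (1/n_f² − 0.022500000)^(−1/2) and check whether it is a whole number:
  n_f = 1: 1/n_i² = 1.000000000 − 0.022500000 = 0.977500000 → n_i = 1.011  (not an integer) ✗
  n_f = 2: 1/n_i² = 0.250000000 − 0.022500000 = 0.227500000 → n_i = 2.097  (not an integer) ✗
  n_f = 3: 1/n_i² = 0.111111111 − 0.022500000 = 0.088611111 → n_i = 3.359  (not an integer) ✗
  n_f = 4: 1/n_i² = 0.062500000 − 0.022500000 = 0.040000000 → n_i = 5.000  → integer, n_i = 5 ✓
  n_f = 5: 1/n_i² = 0.040000000 − 0.022500000 = 0.017500000 → n_i = 7.559  (not an integer) ✗
  n_f = 6: 1/n_i² = 0.027777778 − 0.022500000 = 0.005277778 → n_i = 13.765  (not an integer) ✗

Only n_f = 4 gives an integer upper level, n_i = 5.

The transition is from n = 5 to n = 4 (emission).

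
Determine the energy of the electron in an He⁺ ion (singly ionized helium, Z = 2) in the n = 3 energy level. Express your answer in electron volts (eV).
-6.046978 eV

The energy levels of a hydrogen-like atom are given by:
E_n = -13.6057 Z² / n² eV  (with Z = 2 for He⁺)

For n = 3:
E_3 = -13.6057 × 2² / 3²
E_3 = -13.6057 × 4 / 9
E_3 = -6.046978 eV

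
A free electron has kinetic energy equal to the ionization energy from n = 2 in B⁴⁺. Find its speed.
5.469e+06 m/s (or 1.82434% of c)

The binding energy at n = 2 for B⁴⁺ is:
E_2 = -13.6057 × 5²/2² = -85.0356250 eV
|E_2| = 85.0356250 eV

Convert to Joules:
KE = 85.0356250 eV × (1.602177 × 10⁻¹⁹ J/eV) = 1.36242e-17 J

Using KE = ½mv²:
v = √(2·KE/m_e)
v = √(2 × 1.36242e-17 J / 9.10938 × 10⁻³¹ kg)
v = 5.469e+06 m/s

This is approximately 1.82434% the speed of light.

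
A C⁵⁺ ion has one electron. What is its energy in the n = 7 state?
-9.99602 eV

For hydrogen-like ions, the energy levels scale with Z²:
E_n = -13.6057 Z² / n² eV

For C⁵⁺ (Z = 6) at n = 7:
E_7 = -13.6057 × 6² / 7²
E_7 = -13.6057 × 36 / 49
E_7 = -489.8052 / 49
E_7 = -9.99602 eV

The energy is 36 times more negative than hydrogen at the same n due to the stronger nuclear charge.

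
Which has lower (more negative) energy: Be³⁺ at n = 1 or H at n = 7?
Be³⁺ at n = 1 (E = -217.69 eV)

Using E_n = -13.6057 Z² / n² eV:

Be³⁺ (Z = 4) at n = 1:
E = -13.6057 × 4² / 1² = -13.6057 × 16 / 1 = -217.69120 eV

H (Z = 1) at n = 7:
E = -13.6057 × 1² / 7² = -13.6057 × 1 / 49 = -0.27767 eV

Since -217.69120 eV < -0.27767 eV,
Be³⁺ at n = 1 is more tightly bound (requires more energy to ionize).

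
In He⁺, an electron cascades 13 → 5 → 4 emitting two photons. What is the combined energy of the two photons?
3.08 eV

The energy levels of He⁺ are E_n = -13.6057 × 2² / n² eV.

First transition (13 → 5):
ΔE₁ = |E_5 - E_13|
ΔE₁ = |-2.17691200 - (-0.32202840)| = 1.85488 eV

Second transition (5 → 4):
ΔE₂ = |E_4 - E_5|
ΔE₂ = |-3.40142500 - (-2.17691200)| = 1.22451 eV

Total energy released:
E_total = ΔE₁ + ΔE₂ = 1.85488 + 1.22451 = 3.08 eV

Note: This equals the direct transition 13 → 4: 3.08 eV ✓
Energy is conserved regardless of the path taken.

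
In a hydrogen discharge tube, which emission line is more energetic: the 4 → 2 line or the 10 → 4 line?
4 → 2

Calculate the energy for each transition:

Transition 4 → 2:
ΔE₁ = |E_2 - E_4| = |-13.6057/2² - (-13.6057/4²)|
ΔE₁ = |-3.40142500 - (-0.85035625)| = 2.55107 eV

Transition 10 → 4:
ΔE₂ = |E_4 - E_10| = |-13.6057/4² - (-13.6057/10²)|
ΔE₂ = |-0.85035625 - (-0.13605700)| = 0.71430 eV

Since 2.55107 eV > 0.71430 eV, the transition 4 → 2 emits the more energetic photon.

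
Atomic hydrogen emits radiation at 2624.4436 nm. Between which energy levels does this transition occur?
n = 6 → n = 4

First, find the photon energy from the wavelength (hc = 1239.84 eV·nm):
E = hc/λ = 1239.84 eV·nm / 2624.4436 nm = 0.47242014 eV

The energy levels of hydrogen satisfy E_n = -13.6057 / n² eV, so an emission n_i → n_f releases
ΔE = 13.6057 × (1/n_f² − 1/n_i²) eV.

Setting ΔE equal to the photon energy:
1/n_f² − 1/n_i² = 0.47242014 / 13.6057 = 0.034722222

Since 1/n_i² must be positive, we need 1/n_f² > 0.034722222, i.e. n_f ≤ 5. For each allowed n_f, solve n_i = (1/n_f² − 0.034722222)^(−1/2) and check whether it is a whole number:
  n_f = 1: 1/n_i² = 1.000000000 − 0.034722222 = 0.965277778 → n_i = 1.018  (not an integer) ✗
  n_f = 2: 1/n_i² = 0.250000000 − 0.034722222 = 0.215277778 → n_i = 2.155  (not an integer) ✗
  n_f = 3: 1/n_i² = 0.111111111 − 0.034722222 = 0.076388889 → n_i = 3.618  (not an integer) ✗
  n_f = 4: 1/n_i² = 0.062500000 − 0.034722222 = 0.027777778 → n_i = 6.000  → integer, n_i = 6 ✓
  n_f = 5: 1/n_i² = 0.040000000 − 0.034722222 = 0.005277778 → n_i = 13.765  (not an integer) ✗

Only n_f = 4 gives an integer upper level, n_i = 6.

The transition is from n = 6 to n = 4 (emission).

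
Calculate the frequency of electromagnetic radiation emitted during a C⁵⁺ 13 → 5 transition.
4.04e+15 Hz

First, find the transition energy:
E_13 = -13.6057 × 6² / 13² = -2.8983 eV
E_5 = -13.6057 × 6² / 5² = -19.5922 eV
|ΔE| = |E_5 - E_13| = 16.6939 eV

Convert to Joules: E = 16.6939 eV × (1.602177 × 10⁻¹⁹ J/eV) = 2.6747e-18 J

Using E = hf:
f = E/h = 2.6747e-18 J / (6.62607 × 10⁻³⁴ J·s)
f = 4.04e+15 Hz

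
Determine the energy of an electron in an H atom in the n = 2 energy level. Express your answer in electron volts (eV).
-3.40143 eV

The energy levels of a hydrogen-like atom are given by:
E_n = -13.6057 eV / n²

For n = 2:
E_2 = -13.6057 eV / 2²
E_2 = -13.6057 eV / 4
E_2 = -3.40143 eV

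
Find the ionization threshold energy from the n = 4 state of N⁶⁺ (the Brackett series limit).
41.667456 eV

The series limit corresponds to the transition from n = ∞ to n = 4.
This is the highest energy (shortest wavelength) transition in the Brackett series.

E_∞ = 0 eV
E_4 = -13.6057 × 7² / 4² = -41.667456 eV

Energy at series limit:
ΔE = E_∞ - E_4 = 0 - (-41.667456) = 41.667456 eV

This energy equals the ionization energy from the n = 4 state of N⁶⁺.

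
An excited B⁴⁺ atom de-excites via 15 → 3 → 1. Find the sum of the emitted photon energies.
338.63076 eV

The energy levels of B⁴⁺ are E_n = -13.6057 × 5² / n² eV.

First transition (15 → 3):
ΔE₁ = |E_3 - E_15|
ΔE₁ = |-37.79361111111 - (-1.51174444444)| = 36.28186667 eV

Second transition (3 → 1):
ΔE₂ = |E_1 - E_3|
ΔE₂ = |-340.14250000000 - (-37.79361111111)| = 302.34888889 eV

Total energy released:
E_total = ΔE₁ + ΔE₂ = 36.28186667 + 302.34888889 = 338.63076 eV

Note: This equals the direct transition 15 → 1: 338.63076 eV ✓
Energy is conserved regardless of the path taken.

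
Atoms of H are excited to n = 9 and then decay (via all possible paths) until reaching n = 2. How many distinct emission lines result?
28

The electron can occupy levels n = 2, 3, ..., 9 during de-excitation — that is m = 9 - 2 + 1 = 8 distinct levels.

The number of distinct spectral lines equals the number of ways to choose 2 of these m levels (each pair gives one possible emission transition):

Number of lines = m(m-1)/2 = 8×7/2 = 28

These correspond to all possible transitions between the 8 levels:
9 → 8, 9 → 7, 9 → 6, 9 → 5, 9 → 4, 9 → 3, 9 → 2, 8 → 7...

Each transition produces a photon with a unique energy (and thus wavelength). This count does not depend on Z.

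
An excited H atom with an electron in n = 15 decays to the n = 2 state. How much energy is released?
3.34096 eV

The energy levels are E_n = -13.6057 eV / n².

Energy at n = 15: E_15 = -13.6057 / 15² = -0.06046978 eV
Energy at n = 2: E_2 = -13.6057 / 2² = -3.40142500 eV

For emission (electron falling to lower state), the photon energy is:
E_photon = E_15 - E_2 = |-0.06046978 - (-3.40142500)|
E_photon = 3.34096 eV

This energy is carried away by the emitted photon.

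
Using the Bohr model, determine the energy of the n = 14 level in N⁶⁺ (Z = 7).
-3.40 eV

For hydrogen-like ions, the energy levels scale with Z²:
E_n = -13.6057 Z² / n² eV

For N⁶⁺ (Z = 7) at n = 14:
E_14 = -13.6057 × 7² / 14²
E_14 = -13.6057 × 49 / 196
E_14 = -666.6793 / 196
E_14 = -3.40 eV

The energy is 49 times more negative than hydrogen at the same n due to the stronger nuclear charge.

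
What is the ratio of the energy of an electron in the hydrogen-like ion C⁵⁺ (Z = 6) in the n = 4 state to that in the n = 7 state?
3.062500

Using E_n = -13.6057 Z² / n² eV with Z = 6:

E_4 = -13.6057 × 6² / 4² = -489.8052 / 16 = -30.612825000000 eV
E_7 = -13.6057 × 6² / 7² = -489.8052 / 49 = -9.996024489796 eV

The ratio is:
E_4/E_7 = (-30.612825000000) / (-9.996024489796)
E_4/E_7 = (-489.8052/16) / (-489.8052/49)
E_4/E_7 = 49/16
E_4/E_7 = 3.062500
(Note: the Z² factors cancel in the ratio.)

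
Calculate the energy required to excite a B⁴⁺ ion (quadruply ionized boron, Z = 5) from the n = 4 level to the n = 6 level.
11.81050 eV

The energy levels of a hydrogen-like atom are E_n = -13.6057 Z² eV / n².

Energy at n = 4: E_4 = -13.6057 × 5² / 4² = -21.25890625 eV
Energy at n = 6: E_6 = -13.6057 × 5² / 6² = -9.44840278 eV

The excitation energy is the difference:
ΔE = E_6 - E_4
ΔE = -9.44840278 - (-21.25890625)
ΔE = 11.81050 eV

Since this is positive, energy must be absorbed (photon absorption).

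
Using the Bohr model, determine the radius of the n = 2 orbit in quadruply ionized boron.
0.0423 nm (or 0.4233 Å)

The Bohr radius formula is:
r_n = n² a₀ / Z

where a₀ = 0.0529177 nm is the Bohr radius.

For B⁴⁺ (Z = 5) at n = 2:
r_2 = 2² × 0.0529177 nm / 5
r_2 = 4 × 0.0529177 nm / 5
r_2 = 0.21167 nm / 5
r_2 = 0.0423 nm

The electron orbits at approximately 0.0423 nm from the nucleus.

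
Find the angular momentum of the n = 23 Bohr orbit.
2.426e-33 J·s (or 23ℏ)

In the Bohr model, angular momentum is quantized:
L = nℏ

where ℏ = h/(2π) = 1.05457e-34 J·s

For n = 23:
L = 23 × 1.05457e-34 J·s
L = 2.426e-33 J·s

This can also be written as L = 23ℏ.
The angular momentum is an integer multiple of the reduced Planck constant.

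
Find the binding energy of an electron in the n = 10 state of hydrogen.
0.1361 eV

The ionization energy is the energy needed to remove the electron completely (n → ∞).

For hydrogen, E_n = -13.6057 eV / n².

At n = 10: E_10 = -13.6057 / 10² = -0.1360570 eV
At n = ∞: E_∞ = 0 eV

Ionization energy = E_∞ - E_10 = 0 - (-0.1360570) = 0.1360570 eV
Ionization energy ≈ 0.1361 eV

This is also called the binding energy of the electron in state n = 10.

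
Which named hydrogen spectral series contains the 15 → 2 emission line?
Balmer series

The spectral series in hydrogen are named based on the final (lower) energy level:
- Lyman series: n_final = 1 (ultraviolet)
- Balmer series: n_final = 2 (visible/near-UV)
- Paschen series: n_final = 3 (infrared)
- Brackett series: n_final = 4 (infrared)
- Pfund series: n_final = 5 (far infrared)

Since this transition ends at n = 2, it belongs to the Balmer series.

For reference, this 15 → 2 line has photon energy
ΔE = 13.6057 eV × (1/2² - 1/15²) = 3.340955 eV,
corresponding to wavelength λ = hc/ΔE = 1239.84 eV·nm / 3.340955 eV = 371.10 nm in the visible/near-UV region.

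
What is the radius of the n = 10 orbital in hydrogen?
5.2918 nm (or 52.9177 Å)

The Bohr radius formula is:
r_n = n² a₀ / Z

where a₀ = 0.0529177 nm is the Bohr radius.

For H (Z = 1) at n = 10:
r_10 = 10² × 0.0529177 nm / 1
r_10 = 100 × 0.0529177 nm / 1
r_10 = 5.29177 nm / 1
r_10 = 5.2918 nm

The electron orbits at approximately 5.2918 nm from the nucleus.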